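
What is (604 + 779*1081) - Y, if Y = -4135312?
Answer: 4978015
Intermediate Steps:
(604 + 779*1081) - Y = (604 + 779*1081) - 1*(-4135312) = (604 + 842099) + 4135312 = 842703 + 4135312 = 4978015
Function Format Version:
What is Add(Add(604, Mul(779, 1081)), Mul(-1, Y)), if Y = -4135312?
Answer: 4978015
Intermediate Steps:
Add(Add(604, Mul(779, 1081)), Mul(-1, Y)) = Add(Add(604, Mul(779, 1081)), Mul(-1, -4135312)) = Add(Add(604, 842099), 4135312) = Add(842703, 4135312) = 4978015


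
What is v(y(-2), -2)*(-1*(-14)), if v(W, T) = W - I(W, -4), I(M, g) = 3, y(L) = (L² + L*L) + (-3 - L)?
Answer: 56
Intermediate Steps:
y(L) = -3 - L + 2*L² (y(L) = (L² + L²) + (-3 - L) = 2*L² + (-3 - L) = -3 - L + 2*L²)
v(W, T) = -3 + W (v(W, T) = W - 1*3 = W - 3 = -3 + W)
v(y(-2), -2)*(-1*(-14)) = (-3 + (-3 - 1*(-2) + 2*(-2)²))*(-1*(-14)) = (-3 + (-3 + 2 + 2*4))*14 = (-3 + (-3 + 2 + 8))*14 = (-3 + 7)*14 = 4*14 = 56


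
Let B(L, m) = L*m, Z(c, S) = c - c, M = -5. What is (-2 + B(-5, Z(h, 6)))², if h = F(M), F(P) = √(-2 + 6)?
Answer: 4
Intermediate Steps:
F(P) = 2 (F(P) = √4 = 2)
h = 2
Z(c, S) = 0
(-2 + B(-5, Z(h, 6)))² = (-2 - 5*0)² = (-2 + 0)² = (-2)² = 4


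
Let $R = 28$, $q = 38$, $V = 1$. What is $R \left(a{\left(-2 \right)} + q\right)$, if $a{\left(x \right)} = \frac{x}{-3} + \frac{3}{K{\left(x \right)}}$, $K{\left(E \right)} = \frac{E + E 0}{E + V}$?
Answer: $\frac{3374}{3} \approx 1124.7$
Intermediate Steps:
$K{\left(E \right)} = \frac{E}{1 + E}$ ($K{\left(E \right)} = \frac{E + E 0}{E + 1} = \frac{E + 0}{1 + E} = \frac{E}{1 + E}$)
$a{\left(x \right)} = - \frac{x}{3} + \frac{3 \left(1 + x\right)}{x}$ ($a{\left(x \right)} = \frac{x}{-3} + \frac{3}{x \frac{1}{1 + x}} = x \left(- \frac{1}{3}\right) + 3 \frac{1 + x}{x} = - \frac{x}{3} + \frac{3 \left(1 + x\right)}{x}$)
$R \left(a{\left(-2 \right)} + q\right) = 28 \left(\left(3 + \frac{3}{-2} - - \frac{2}{3}\right) + 38\right) = 28 \left(\left(3 + 3 \left(- \frac{1}{2}\right) + \frac{2}{3}\right) + 38\right) = 28 \left(\left(3 - \frac{3}{2} + \frac{2}{3}\right) + 38\right) = 28 \left(\frac{13}{6} + 38\right) = 28 \cdot \frac{241}{6} = \frac{3374}{3}$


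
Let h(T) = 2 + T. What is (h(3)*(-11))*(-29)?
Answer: 1595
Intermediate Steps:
(h(3)*(-11))*(-29) = ((2 + 3)*(-11))*(-29) = (5*(-11))*(-29) = -55*(-29) = 1595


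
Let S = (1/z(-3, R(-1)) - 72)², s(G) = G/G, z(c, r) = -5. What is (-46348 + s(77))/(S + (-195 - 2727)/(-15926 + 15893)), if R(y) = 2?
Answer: -12745425/1457881 ≈ -8.7424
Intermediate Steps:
s(G) = 1
S = 130321/25 (S = (1/(-5) - 72)² = (-⅕ - 72)² = (-361/5)² = 130321/25 ≈ 5212.8)
(-46348 + s(77))/(S + (-195 - 2727)/(-15926 + 15893)) = (-46348 + 1)/(130321/25 + (-195 - 2727)/(-15926 + 15893)) = -46347/(130321/25 - 2922/(-33)) = -46347/(130321/25 - 2922*(-1/33)) = -46347/(130321/25 + 974/11) = -46347/1457881/275 = -46347*275/1457881 = -12745425/1457881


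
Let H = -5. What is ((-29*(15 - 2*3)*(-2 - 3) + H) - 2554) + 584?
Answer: -670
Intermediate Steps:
((-29*(15 - 2*3)*(-2 - 3) + H) - 2554) + 584 = ((-29*(15 - 2*3)*(-2 - 3) - 5) - 2554) + 584 = ((-29*(15 - 6)*(-5) - 5) - 2554) + 584 = ((-261*(-5) - 5) - 2554) + 584 = ((-29*(-45) - 5) - 2554) + 584 = ((1305 - 5) - 2554) + 584 = (1300 - 2554) + 584 = -1254 + 584 = -670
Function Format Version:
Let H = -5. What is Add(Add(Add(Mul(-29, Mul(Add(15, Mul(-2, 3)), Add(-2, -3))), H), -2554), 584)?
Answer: -670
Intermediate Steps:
Add(Add(Add(Mul(-29, Mul(Add(15, Mul(-2, 3)), Add(-2, -3))), H), -2554), 584) = Add(Add(Add(Mul(-29, Mul(Add(15, Mul(-2, 3)), Add(-2, -3))), -5), -2554), 584) = Add(Add(Add(Mul(-29, Mul(Add(15, -6), -5)), -5), -2554), 584) = Add(Add(Add(Mul(-29, Mul(9, -5)), -5), -2554), 584) = Add(Add(Add(Mul(-29, -45), -5), -2554), 584) = Add(Add(Add(1305, -5), -2554), 584) = Add(Add(1300, -2554), 584) = Add(-1254, 584) = -670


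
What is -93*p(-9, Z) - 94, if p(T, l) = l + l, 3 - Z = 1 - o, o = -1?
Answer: -280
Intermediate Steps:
Z = 1 (Z = 3 - (1 - 1*(-1)) = 3 - (1 + 1) = 3 - 1*2 = 3 - 2 = 1)
p(T, l) = 2*l
-93*p(-9, Z) - 94 = -186 - 94 = -280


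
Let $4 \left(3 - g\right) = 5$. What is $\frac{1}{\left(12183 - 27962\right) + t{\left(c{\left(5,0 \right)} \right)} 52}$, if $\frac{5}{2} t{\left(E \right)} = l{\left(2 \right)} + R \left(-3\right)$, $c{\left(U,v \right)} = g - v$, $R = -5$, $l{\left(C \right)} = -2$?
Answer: $- \frac{5}{77543} \approx -6.448 \cdot 10^{-5}$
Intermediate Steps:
$g = \frac{7}{4}$ ($g = 3 - \frac{5}{4} = \frac{7}{4} \approx 1.75$)
$c{\left(U,v \right)} = \frac{7}{4} - v$
$t{\left(E \right)} = \frac{26}{5}$ ($t{\left(E \right)} = \frac{2 \left(-2 - -15\right)}{5} = \frac{2 \left(-2 + 15\right)}{5} = \frac{2}{5} \cdot 13 = \frac{26}{5}$)
$\frac{1}{\left(12183 - 27962\right) + t{\left(c{\left(5,0 \right)} \right)} 52} = \frac{1}{\left(12183 - 27962\right) + \frac{26}{5} \cdot 52} = \frac{1}{-15779 + \frac{1352}{5}} = \frac{1}{- \frac{77543}{5}} = - \frac{5}{77543}$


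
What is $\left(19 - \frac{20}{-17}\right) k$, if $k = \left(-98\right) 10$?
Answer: $- \frac{336140}{17} \approx -19773.0$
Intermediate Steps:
$k = -980$
$\left(19 - \frac{20}{-17}\right) k = \left(19 - \frac{20}{-17}\right) \left(-980\right) = \left(19 - - \frac{20}{17}\right) \left(-980\right) = \left(19 + \frac{20}{17}\right) \left(-980\right) = \frac{343}{17} \left(-980\right) = - \frac{336140}{17}$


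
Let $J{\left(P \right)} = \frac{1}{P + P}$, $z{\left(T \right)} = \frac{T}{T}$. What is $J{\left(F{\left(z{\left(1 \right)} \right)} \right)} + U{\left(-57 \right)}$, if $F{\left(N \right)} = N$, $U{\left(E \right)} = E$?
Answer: $- \frac{113}{2} \approx -56.5$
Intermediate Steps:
$z{\left(T \right)} = 1$
$J{\left(P \right)} = \frac{1}{2 P}$
$J{\left(F{\left(z{\left(1 \right)} \right)} \right)} + U{\left(-57 \right)} = \frac{1}{2 \cdot 1} - 57 = \frac{1}{2} \cdot 1 - 57 = \frac{1}{2} - 57 = - \frac{113}{2}$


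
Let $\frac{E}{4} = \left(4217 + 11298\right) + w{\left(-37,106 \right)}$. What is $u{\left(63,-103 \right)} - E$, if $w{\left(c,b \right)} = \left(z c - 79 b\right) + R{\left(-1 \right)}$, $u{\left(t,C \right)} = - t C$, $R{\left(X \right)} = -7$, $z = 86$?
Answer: $-9319$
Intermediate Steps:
$u{\left(t,C \right)} = - C t$
$w{\left(c,b \right)} = -7 - 79 b + 86 c$ ($w{\left(c,b \right)} = \left(86 c - 79 b\right) - 7 = \left(- 79 b + 86 c\right) - 7 = -7 - 79 b + 86 c$)
$E = 15808$ ($E = 4 \left(\left(4217 + 11298\right) - 11563\right) = 4 \left(15515 - 11563\right) = 4 \cdot 3952 = 15808$)
$u{\left(63,-103 \right)} - E = \left(-1\right) \left(-103\right) 63 - 15808 = 6489 - 15808 = -9319$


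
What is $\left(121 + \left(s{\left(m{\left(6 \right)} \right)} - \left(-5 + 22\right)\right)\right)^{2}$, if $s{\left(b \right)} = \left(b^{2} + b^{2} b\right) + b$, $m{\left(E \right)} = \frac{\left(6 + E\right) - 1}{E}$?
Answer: $\frac{620856889}{46656} \approx 13307.0$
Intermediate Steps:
$m{\left(E \right)} = \frac{5 + E}{E}$
$s{\left(b \right)} = b + b^{2} + b^{3}$ ($s{\left(b \right)} = \left(b^{2} + b^{3}\right) + b = b + b^{2} + b^{3}$)
$\left(121 + \left(s{\left(m{\left(6 \right)} \right)} - \left(-5 + 22\right)\right)\right)^{2} = \left(121 + \left(\frac{5 + 6}{6} \left(1 + \frac{5 + 6}{6} + \left(\frac{5 + 6}{6}\right)^{2}\right) - \left(-5 + 22\right)\right)\right)^{2} = \left(121 - \left(17 - \frac{1}{6} \cdot 11 \left(1 + \frac{1}{6} \cdot 11 + \left(\frac{1}{6} \cdot 11\right)^{2}\right)\right)\right)^{2} = \left(121 - \left(17 - \frac{11 \left(1 + \frac{11}{6} + \left(\frac{11}{6}\right)^{2}\right)}{6}\right)\right)^{2} = \left(121 - \left(17 - \frac{11 \left(1 + \frac{11}{6} + \frac{121}{36}\right)}{6}\right)\right)^{2} = \left(121 + \left(\frac{11}{6} \cdot \frac{223}{36} - 17\right)\right)^{2} = \left(121 + \left(\frac{2453}{216} - 17\right)\right)^{2} = \left(121 - \frac{1219}{216}\right)^{2} = \left(\frac{24917}{216}\right)^{2} = \frac{620856889}{46656}$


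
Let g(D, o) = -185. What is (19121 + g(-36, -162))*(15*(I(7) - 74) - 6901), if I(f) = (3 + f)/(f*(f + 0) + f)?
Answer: -1061519022/7 ≈ -1.5165e+8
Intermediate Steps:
I(f) = (3 + f)/(f + f**2) (I(f) = (3 + f)/(f*f + f) = (3 + f)/(f**2 + f) = (3 + f)/(f + f**2))
(19121 + g(-36, -162))*(15*(I(7) - 74) - 6901) = (19121 - 185)*(15*((3 + 7)/(7*(1 + 7)) - 74) - 6901) = 18936*(15*((1/7)*10/8 - 74) - 6901) = 18936*(15*((1/7)*(1/8)*10 - 74) - 6901) = 18936*(15*(5/28 - 74) - 6901) = 18936*(15*(-2067/28) - 6901) = 18936*(-31005/28 - 6901) = 18936*(-224233/28) = -1061519022/7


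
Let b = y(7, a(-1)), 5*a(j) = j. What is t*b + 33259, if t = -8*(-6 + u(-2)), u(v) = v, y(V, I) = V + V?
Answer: 34155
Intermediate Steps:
a(j) = j/5
y(V, I) = 2*V
b = 14 (b = 2*7 = 14)
t = 64 (t = -8*(-6 - 2) = -8*(-8) = 64)
t*b + 33259 = 64*14 + 33259 = 896 + 33259 = 34155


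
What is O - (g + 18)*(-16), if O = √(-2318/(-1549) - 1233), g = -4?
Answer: 224 + I*√2954870851/1549 ≈ 224.0 + 35.093*I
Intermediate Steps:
O = I*√2954870851/1549 (O = √(-2318*(-1/1549) - 1233) = √(2318/1549 - 1233) = √(-1907599/1549) = I*√2954870851/1549 ≈ 35.093*I)
O - (g + 18)*(-16) = I*√2954870851/1549 - (-4 + 18)*(-16) = I*√2954870851/1549 - 14*(-16) = I*√2954870851/1549 - 1*(-224) = I*√2954870851/1549 + 224 = 224 + I*√2954870851/1549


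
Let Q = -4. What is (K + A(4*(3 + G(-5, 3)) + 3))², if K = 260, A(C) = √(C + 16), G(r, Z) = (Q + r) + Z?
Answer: (260 + √7)² ≈ 68983.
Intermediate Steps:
G(r, Z) = -4 + Z + r (G(r, Z) = (-4 + r) + Z = -4 + Z + r)
A(C) = √(16 + C)
(K + A(4*(3 + G(-5, 3)) + 3))² = (260 + √(16 + (4*(3 + (-4 + 3 - 5)) + 3)))² = (260 + √(16 + (4*(3 - 6) + 3)))² = (260 + √(16 + (4*(-3) + 3)))² = (260 + √(16 + (-12 + 3)))² = (260 + √(16 - 9))² = (260 + √7)²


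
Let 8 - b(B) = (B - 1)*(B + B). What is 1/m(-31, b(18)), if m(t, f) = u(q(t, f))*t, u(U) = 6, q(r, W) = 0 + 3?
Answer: -1/186 ≈ -0.0053763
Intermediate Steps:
q(r, W) = 3
b(B) = 8 - 2*B*(-1 + B) (b(B) = 8 - (B - 1)*(B + B) = 8 - (-1 + B)*2*B = 8 - 2*B*(-1 + B))
m(t, f) = 6*t
1/m(-31, b(18)) = 1/(6*(-31)) = 1/(-186) = -1/186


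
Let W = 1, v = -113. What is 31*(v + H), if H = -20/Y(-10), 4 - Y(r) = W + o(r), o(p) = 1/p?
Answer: -3703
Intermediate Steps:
Y(r) = 3 - 1/r (Y(r) = 4 - (1 + 1/r) = 4 + (-1 - 1/r) = 3 - 1/r)
H = -200/31 (H = -20/(3 - 1/(-10)) = -20/(3 - 1*(-⅒)) = -20/(3 + ⅒) = -20/31/10 = -20*10/31 = -200/31 ≈ -6.4516)
31*(v + H) = 31*(-113 - 200/31) = 31*(-3703/31) = -3703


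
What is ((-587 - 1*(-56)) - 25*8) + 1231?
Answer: 500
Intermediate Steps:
((-587 - 1*(-56)) - 25*8) + 1231 = ((-587 + 56) - 200) + 1231 = (-531 - 200) + 1231 = -731 + 1231 = 500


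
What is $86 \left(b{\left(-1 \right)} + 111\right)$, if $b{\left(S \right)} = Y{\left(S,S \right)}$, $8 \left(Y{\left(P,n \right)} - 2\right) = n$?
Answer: $\frac{38829}{4} \approx 9707.3$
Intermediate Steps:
$Y{\left(P,n \right)} = 2 + \frac{n}{8}$
$b{\left(S \right)} = 2 + \frac{S}{8}$
$86 \left(b{\left(-1 \right)} + 111\right) = 86 \left(\left(2 + \frac{1}{8} \left(-1\right)\right) + 111\right) = 86 \left(\left(2 - \frac{1}{8}\right) + 111\right) = 86 \left(\frac{15}{8} + 111\right) = 86 \cdot \frac{903}{8} = \frac{38829}{4}$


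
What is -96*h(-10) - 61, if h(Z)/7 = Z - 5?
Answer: 10019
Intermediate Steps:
h(Z) = -35 + 7*Z (h(Z) = 7*(Z - 5) = 7*(-5 + Z) = -35 + 7*Z)
-96*h(-10) - 61 = -96*(-35 + 7*(-10)) - 61 = -96*(-35 - 70) - 61 = -96*(-105) - 61 = 10080 - 61 = 10019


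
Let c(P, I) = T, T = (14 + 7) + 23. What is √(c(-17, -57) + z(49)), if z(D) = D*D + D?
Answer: √2494 ≈ 49.940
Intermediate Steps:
z(D) = D + D² (z(D) = D² + D = D + D²)
T = 44 (T = 21 + 23 = 44)
c(P, I) = 44
√(c(-17, -57) + z(49)) = √(44 + 49*(1 + 49)) = √(44 + 49*50) = √(44 + 2450) = √2494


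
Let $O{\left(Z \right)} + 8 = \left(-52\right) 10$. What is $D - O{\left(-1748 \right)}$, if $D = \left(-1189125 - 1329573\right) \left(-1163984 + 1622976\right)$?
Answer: $-1156062231888$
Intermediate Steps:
$O{\left(Z \right)} = -528$ ($O{\left(Z \right)} = -8 - 520 = -528$)
$D = -1156062232416$ ($D = \left(-2518698\right) 458992 = -1156062232416$)
$D - O{\left(-1748 \right)} = -1156062232416 - -528 = -1156062232416 + 528 = -1156062231888$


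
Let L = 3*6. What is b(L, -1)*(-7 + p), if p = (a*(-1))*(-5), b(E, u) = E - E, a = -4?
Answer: 0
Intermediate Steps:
L = 18
b(E, u) = 0
p = -20 (p = -4*(-1)*(-5) = 4*(-5) = -20)
b(L, -1)*(-7 + p) = 0*(-7 - 20) = 0*(-27) = 0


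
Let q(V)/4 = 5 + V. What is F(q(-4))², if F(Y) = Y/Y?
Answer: 1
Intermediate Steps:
q(V) = 20 + 4*V (q(V) = 4*(5 + V) = 20 + 4*V)
F(Y) = 1
F(q(-4))² = 1² = 1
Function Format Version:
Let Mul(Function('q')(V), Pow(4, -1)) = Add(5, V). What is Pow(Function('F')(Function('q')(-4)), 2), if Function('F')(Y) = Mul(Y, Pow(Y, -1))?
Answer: 1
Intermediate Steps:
Function('q')(V) = Add(20, Mul(4, V)) (Function('q')(V) = Mul(4, Add(5, V)) = Add(20, Mul(4, V)))
Function('F')(Y) = 1
Pow(Function('F')(Function('q')(-4)), 2) = Pow(1, 2) = 1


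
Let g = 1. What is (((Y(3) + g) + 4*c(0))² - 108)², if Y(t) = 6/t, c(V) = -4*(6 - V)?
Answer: 72948681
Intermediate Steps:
c(V) = -24 + 4*V
(((Y(3) + g) + 4*c(0))² - 108)² = (((6/3 + 1) + 4*(-24 + 4*0))² - 108)² = (((6*(⅓) + 1) + 4*(-24 + 0))² - 108)² = (((2 + 1) + 4*(-24))² - 108)² = ((3 - 96)² - 108)² = ((-93)² - 108)² = (8649 - 108)² = 8541² = 72948681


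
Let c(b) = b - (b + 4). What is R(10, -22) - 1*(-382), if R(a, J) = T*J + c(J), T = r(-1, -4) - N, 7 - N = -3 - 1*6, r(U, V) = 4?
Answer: 642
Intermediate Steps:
N = 16 (N = 7 - (-3 - 1*6) = 7 - (-3 - 6) = 7 - 1*(-9) = 7 + 9 = 16)
c(b) = -4 (c(b) = b - (4 + b) = b + (-4 - b) = -4)
T = -12 (T = 4 - 1*16 = 4 - 16 = -12)
R(a, J) = -4 - 12*J (R(a, J) = -12*J - 4 = -4 - 12*J)
R(10, -22) - 1*(-382) = (-4 - 12*(-22)) - 1*(-382) = (-4 + 264) + 382 = 260 + 382 = 642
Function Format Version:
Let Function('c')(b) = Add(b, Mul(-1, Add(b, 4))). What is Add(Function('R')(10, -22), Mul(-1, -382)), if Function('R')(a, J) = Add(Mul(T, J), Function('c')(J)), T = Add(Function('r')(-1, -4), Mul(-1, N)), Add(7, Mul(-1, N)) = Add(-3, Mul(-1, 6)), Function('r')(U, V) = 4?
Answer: 642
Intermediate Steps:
N = 16 (N = Add(7, Mul(-1, Add(-3, Mul(-1, 6)))) = Add(7, Mul(-1, Add(-3, -6))) = Add(7, Mul(-1, -9)) = Add(7, 9) = 16)
Function('c')(b) = -4 (Function('c')(b) = Add(b, Mul(-1, Add(4, b))) = Add(b, Add(-4, Mul(-1, b))) = -4)
T = -12 (T = Add(4, Mul(-1, 16)) = Add(4, -16) = -12)
Function('R')(a, J) = Add(-4, Mul(-12, J)) (Function('R')(a, J) = Add(Mul(-12, J), -4) = Add(-4, Mul(-12, J)))
Add(Function('R')(10, -22), Mul(-1, -382)) = Add(Add(-4, Mul(-12, -22)), Mul(-1, -382)) = Add(Add(-4, 264), 382) = Add(260, 382) = 642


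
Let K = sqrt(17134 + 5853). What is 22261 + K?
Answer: 22261 + sqrt(22987) ≈ 22413.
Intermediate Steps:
K = sqrt(22987) ≈ 151.61
22261 + K = 22261 + sqrt(22987)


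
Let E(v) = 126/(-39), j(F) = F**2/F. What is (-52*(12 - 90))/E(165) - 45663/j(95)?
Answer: -1154501/665 ≈ -1736.1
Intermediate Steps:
j(F) = F
E(v) = -42/13 (E(v) = 126*(-1/39) = -42/13)
(-52*(12 - 90))/E(165) - 45663/j(95) = (-52*(12 - 90))/(-42/13) - 45663/95 = -52*(-78)*(-13/42) - 45663*1/95 = 4056*(-13/42) - 45663/95 = -8788/7 - 45663/95 = -1154501/665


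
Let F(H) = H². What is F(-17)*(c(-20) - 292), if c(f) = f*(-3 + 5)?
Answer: -95948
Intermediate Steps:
c(f) = 2*f (c(f) = f*2 = 2*f)
F(-17)*(c(-20) - 292) = (-17)²*(2*(-20) - 292) = 289*(-40 - 292) = 289*(-332) = -95948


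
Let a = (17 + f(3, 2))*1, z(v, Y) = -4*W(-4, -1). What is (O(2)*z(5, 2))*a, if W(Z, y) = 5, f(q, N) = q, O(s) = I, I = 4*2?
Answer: -3200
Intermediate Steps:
I = 8
O(s) = 8
z(v, Y) = -20 (z(v, Y) = -4*5 = -20)
a = 20 (a = (17 + 3)*1 = 20*1 = 20)
(O(2)*z(5, 2))*a = (8*(-20))*20 = -160*20 = -3200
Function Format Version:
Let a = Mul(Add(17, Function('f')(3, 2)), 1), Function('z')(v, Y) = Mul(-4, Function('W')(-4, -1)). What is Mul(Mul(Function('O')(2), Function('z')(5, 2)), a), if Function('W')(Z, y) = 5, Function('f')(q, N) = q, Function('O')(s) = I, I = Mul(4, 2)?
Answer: -3200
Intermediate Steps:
I = 8
Function('O')(s) = 8
Function('z')(v, Y) = -20 (Function('z')(v, Y) = Mul(-4, 5) = -20)
a = 20 (a = Mul(Add(17, 3), 1) = Mul(20, 1) = 20)
Mul(Mul(Function('O')(2), Function('z')(5, 2)), a) = Mul(Mul(8, -20), 20) = Mul(-160, 20) = -3200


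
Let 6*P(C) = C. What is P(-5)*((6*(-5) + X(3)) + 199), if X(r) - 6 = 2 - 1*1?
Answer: -440/3 ≈ -146.67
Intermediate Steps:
P(C) = C/6
X(r) = 7 (X(r) = 6 + (2 - 1*1) = 6 + (2 - 1) = 6 + 1 = 7)
P(-5)*((6*(-5) + X(3)) + 199) = ((⅙)*(-5))*((6*(-5) + 7) + 199) = -5*((-30 + 7) + 199)/6 = -5*(-23 + 199)/6 = -⅚*176 = -440/3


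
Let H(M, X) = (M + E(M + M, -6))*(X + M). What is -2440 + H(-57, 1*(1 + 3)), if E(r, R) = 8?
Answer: 157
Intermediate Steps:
H(M, X) = (8 + M)*(M + X) (H(M, X) = (M + 8)*(X + M) = (8 + M)*(M + X))
-2440 + H(-57, 1*(1 + 3)) = -2440 + ((-57)**2 + 8*(-57) + 8*(1*(1 + 3)) - 57*(1 + 3)) = -2440 + (3249 - 456 + 8*(1*4) - 57*4) = -2440 + (3249 - 456 + 8*4 - 57*4) = -2440 + (3249 - 456 + 32 - 228) = -2440 + 2597 = 157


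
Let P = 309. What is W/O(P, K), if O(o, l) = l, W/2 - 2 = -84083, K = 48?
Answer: -28027/8 ≈ -3503.4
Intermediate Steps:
W = -168162 (W = 4 + 2*(-84083) = 4 - 168166 = -168162)
W/O(P, K) = -168162/48 = -168162*1/48 = -28027/8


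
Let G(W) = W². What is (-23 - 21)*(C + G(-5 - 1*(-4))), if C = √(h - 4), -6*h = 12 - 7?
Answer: -44 - 22*I*√174/3 ≈ -44.0 - 96.733*I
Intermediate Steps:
h = -⅚ (h = -(12 - 7)/6 = -⅙*5 = -⅚ ≈ -0.83333)
C = I*√174/6 (C = √(-⅚ - 4) = √(-29/6) = I*√174/6 ≈ 2.1985*I)
(-23 - 21)*(C + G(-5 - 1*(-4))) = (-23 - 21)*(I*√174/6 + (-5 - 1*(-4))²) = -44*(I*√174/6 + (-5 + 4)²) = -44*(I*√174/6 + (-1)²) = -44*(I*√174/6 + 1) = -44*(1 + I*√174/6) = -44 - 22*I*√174/3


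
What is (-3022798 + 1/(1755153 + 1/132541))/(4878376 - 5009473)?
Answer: 234397564664149037/10165686736190026 ≈ 23.058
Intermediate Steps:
(-3022798 + 1/(1755153 + 1/132541))/(4878376 - 5009473) = (-3022798 + 1/(1755153 + 1/132541))/(-131097) = (-3022798 + 1/(232629733774/132541))*(-1/131097) = (-3022798 + 132541/232629733774)*(-1/131097) = -703192693992447111/232629733774*(-1/131097) = 234397564664149037/10165686736190026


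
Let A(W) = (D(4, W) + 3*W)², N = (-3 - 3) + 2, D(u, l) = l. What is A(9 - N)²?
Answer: 7311616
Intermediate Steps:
N = -4 (N = -6 + 2 = -4)
A(W) = 16*W² (A(W) = (W + 3*W)² = (4*W)² = 16*W²)
A(9 - N)² = (16*(9 - 1*(-4))²)² = (16*(9 + 4)²)² = (16*13²)² = (16*169)² = 2704² = 7311616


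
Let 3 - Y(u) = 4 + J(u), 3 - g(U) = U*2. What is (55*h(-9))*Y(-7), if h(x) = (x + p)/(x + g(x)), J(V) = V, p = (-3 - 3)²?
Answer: 1485/2 ≈ 742.50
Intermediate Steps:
g(U) = 3 - 2*U (g(U) = 3 - U*2 = 3 - 2*U)
p = 36 (p = (-6)² = 36)
h(x) = (36 + x)/(3 - x) (h(x) = (x + 36)/(x + (3 - 2*x)) = (36 + x)/(3 - x))
Y(u) = -1 - u (Y(u) = 3 - (4 + u) = 3 + (-4 - u) = -1 - u)
(55*h(-9))*Y(-7) = (55*((36 - 9)/(3 - 1*(-9))))*(-1 - 1*(-7)) = (55*(27/(3 + 9)))*(-1 + 7) = (55*(27/12))*6 = (55*((1/12)*27))*6 = (55*(9/4))*6 = (495/4)*6 = 1485/2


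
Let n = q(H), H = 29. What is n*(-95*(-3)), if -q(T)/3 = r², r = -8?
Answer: -54720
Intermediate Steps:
q(T) = -192 (q(T) = -3*(-8)² = -3*64 = -192)
n = -192
n*(-95*(-3)) = -(-18240)*(-3) = -192*285 = -54720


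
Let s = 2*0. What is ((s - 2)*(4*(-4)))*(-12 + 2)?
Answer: -320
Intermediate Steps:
s = 0
((s - 2)*(4*(-4)))*(-12 + 2) = ((0 - 2)*(4*(-4)))*(-12 + 2) = -2*(-16)*(-10) = 32*(-10) = -320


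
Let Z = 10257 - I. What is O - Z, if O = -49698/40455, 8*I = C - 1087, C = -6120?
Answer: -401281361/35960 ≈ -11159.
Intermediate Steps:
I = -7207/8 (I = (-6120 - 1087)/8 = (⅛)*(-7207) = -7207/8 ≈ -900.88)
Z = 89263/8 (Z = 10257 - 1*(-7207/8) = 10257 + 7207/8 = 89263/8 ≈ 11158.)
O = -5522/4495 (O = -49698*1/40455 = -5522/4495 ≈ -1.2285)
O - Z = -5522/4495 - 1*89263/8 = -5522/4495 - 89263/8 = -401281361/35960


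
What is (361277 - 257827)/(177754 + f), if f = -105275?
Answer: 103450/72479 ≈ 1.4273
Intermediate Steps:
(361277 - 257827)/(177754 + f) = (361277 - 257827)/(177754 - 105275) = 103450/72479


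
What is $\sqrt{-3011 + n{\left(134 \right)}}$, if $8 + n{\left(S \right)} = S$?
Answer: $i \sqrt{2885} \approx 53.712 i$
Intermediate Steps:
$n{\left(S \right)} = -8 + S$
$\sqrt{-3011 + n{\left(134 \right)}} = \sqrt{-3011 + \left(-8 + 134\right)} = \sqrt{-3011 + 126} = \sqrt{-2885} = i \sqrt{2885}$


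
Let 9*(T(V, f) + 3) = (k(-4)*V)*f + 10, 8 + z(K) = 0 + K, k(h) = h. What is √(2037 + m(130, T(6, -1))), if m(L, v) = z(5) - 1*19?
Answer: √2015 ≈ 44.889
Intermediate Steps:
z(K) = -8 + K (z(K) = -8 + (0 + K) = -8 + K)
T(V, f) = -17/9 - 4*V*f/9 (T(V, f) = -3 + ((-4*V)*f + 10)/9 = -3 + (-4*V*f + 10)/9 = -3 + (10 - 4*V*f)/9 = -3 + (10/9 - 4*V*f/9) = -17/9 - 4*V*f/9)
m(L, v) = -22 (m(L, v) = (-8 + 5) - 1*19 = -3 - 19 = -22)
√(2037 + m(130, T(6, -1))) = √(2037 - 22) = √2015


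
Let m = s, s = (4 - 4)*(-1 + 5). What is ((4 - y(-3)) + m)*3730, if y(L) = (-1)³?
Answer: 18650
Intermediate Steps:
y(L) = -1
s = 0 (s = 0*4 = 0)
m = 0
((4 - y(-3)) + m)*3730 = ((4 - 1*(-1)) + 0)*3730 = ((4 + 1) + 0)*3730 = (5 + 0)*3730 = 5*3730 = 18650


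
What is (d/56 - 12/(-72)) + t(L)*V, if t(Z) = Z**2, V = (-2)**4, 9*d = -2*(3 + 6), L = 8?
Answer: 86027/84 ≈ 1024.1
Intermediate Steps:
d = -2 (d = (-2*(3 + 6))/9 = (-2*9)/9 = (1/9)*(-18) = -2)
V = 16
(d/56 - 12/(-72)) + t(L)*V = (-2/56 - 12/(-72)) + 8**2*16 = (-2*1/56 - 12*(-1/72)) + 64*16 = (-1/28 + 1/6) + 1024 = 11/84 + 1024 = 86027/84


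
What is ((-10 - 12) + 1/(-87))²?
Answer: 3667225/7569 ≈ 484.51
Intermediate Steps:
((-10 - 12) + 1/(-87))² = (-22 - 1/87)² = (-1915/87)² = 3667225/7569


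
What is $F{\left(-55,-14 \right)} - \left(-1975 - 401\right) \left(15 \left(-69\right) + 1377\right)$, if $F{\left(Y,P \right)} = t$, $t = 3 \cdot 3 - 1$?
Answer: $812600$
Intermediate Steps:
$t = 8$ ($t = 9 - 1 = 8$)
$F{\left(Y,P \right)} = 8$
$F{\left(-55,-14 \right)} - \left(-1975 - 401\right) \left(15 \left(-69\right) + 1377\right) = 8 - \left(-1975 - 401\right) \left(15 \left(-69\right) + 1377\right) = 8 - - 2376 \left(-1035 + 1377\right) = 8 - \left(-2376\right) 342 = 8 - -812592 = 8 + 812592 = 812600$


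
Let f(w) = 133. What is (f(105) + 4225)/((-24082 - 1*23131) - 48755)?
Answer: -2179/47984 ≈ -0.045411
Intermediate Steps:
(f(105) + 4225)/((-24082 - 1*23131) - 48755) = (133 + 4225)/((-24082 - 1*23131) - 48755) = 4358/((-24082 - 23131) - 48755) = 4358/(-47213 - 48755) = 4358/(-95968) = 4358*(-1/95968) = -2179/47984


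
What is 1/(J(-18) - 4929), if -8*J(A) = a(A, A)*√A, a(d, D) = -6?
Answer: -13144/64786803 - 2*I*√2/21595601 ≈ -0.00020288 - 1.3097e-7*I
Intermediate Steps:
J(A) = 3*√A/4 (J(A) = -(-3)*√A/4 = 3*√A/4)
1/(J(-18) - 4929) = 1/(3*√(-18)/4 - 4929) = 1/(3*(3*I*√2)/4 - 4929) = 1/(9*I*√2/4 - 4929) = 1/(-4929 + 9*I*√2/4)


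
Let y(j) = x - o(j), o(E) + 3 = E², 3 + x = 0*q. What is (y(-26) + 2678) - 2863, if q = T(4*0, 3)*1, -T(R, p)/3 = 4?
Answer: -861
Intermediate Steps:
T(R, p) = -12 (T(R, p) = -3*4 = -12)
q = -12 (q = -12*1 = -12)
x = -3 (x = -3 + 0*(-12) = -3 + 0 = -3)
o(E) = -3 + E²
y(j) = -j² (y(j) = -3 - (-3 + j²) = -3 + (3 - j²) = -j²)
(y(-26) + 2678) - 2863 = (-1*(-26)² + 2678) - 2863 = (-1*676 + 2678) - 2863 = (-676 + 2678) - 2863 = 2002 - 2863 = -861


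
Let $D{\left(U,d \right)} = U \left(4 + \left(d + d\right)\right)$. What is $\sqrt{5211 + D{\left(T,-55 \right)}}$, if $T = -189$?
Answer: $3 \sqrt{2805} \approx 158.89$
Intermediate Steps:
$D{\left(U,d \right)} = U \left(4 + 2 d\right)$
$\sqrt{5211 + D{\left(T,-55 \right)}} = \sqrt{5211 + 2 \left(-189\right) \left(2 - 55\right)} = \sqrt{5211 + 2 \left(-189\right) \left(-53\right)} = \sqrt{5211 + 20034} = \sqrt{25245} = 3 \sqrt{2805}$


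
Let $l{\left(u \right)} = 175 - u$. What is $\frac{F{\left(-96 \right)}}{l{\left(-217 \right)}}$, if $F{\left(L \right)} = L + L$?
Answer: $- \frac{24}{49} \approx -0.4898$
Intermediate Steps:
$F{\left(L \right)} = 2 L$
$\frac{F{\left(-96 \right)}}{l{\left(-217 \right)}} = \frac{2 \left(-96\right)}{175 - -217} = - \frac{192}{175 + 217} = - \frac{192}{392} = \left(-192\right) \frac{1}{392} = - \frac{24}{49}$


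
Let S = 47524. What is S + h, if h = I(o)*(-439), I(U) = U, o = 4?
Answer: 45768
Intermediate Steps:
h = -1756 (h = 4*(-439) = -1756)
S + h = 47524 - 1756 = 45768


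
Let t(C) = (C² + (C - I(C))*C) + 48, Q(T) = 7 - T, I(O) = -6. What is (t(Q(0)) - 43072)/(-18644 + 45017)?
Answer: -42884/26373 ≈ -1.6261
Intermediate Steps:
t(C) = 48 + C² + C*(6 + C) (t(C) = (C² + (C - 1*(-6))*C) + 48 = (C² + (C + 6)*C) + 48 = (C² + (6 + C)*C) + 48 = (C² + C*(6 + C)) + 48 = 48 + C² + C*(6 + C))
(t(Q(0)) - 43072)/(-18644 + 45017) = ((48 + 2*(7 - 1*0)² + 6*(7 - 1*0)) - 43072)/(-18644 + 45017) = ((48 + 2*(7 + 0)² + 6*(7 + 0)) - 43072)/26373 = ((48 + 2*7² + 6*7) - 43072)*(1/26373) = ((48 + 2*49 + 42) - 43072)*(1/26373) = ((48 + 98 + 42) - 43072)*(1/26373) = (188 - 43072)*(1/26373) = -42884*1/26373 = -42884/26373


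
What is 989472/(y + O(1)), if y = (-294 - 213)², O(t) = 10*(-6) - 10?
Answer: 989472/256979 ≈ 3.8504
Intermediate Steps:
O(t) = -70 (O(t) = -60 - 10 = -70)
y = 257049 (y = (-507)² = 257049)
989472/(y + O(1)) = 989472/(257049 - 70) = 989472/256979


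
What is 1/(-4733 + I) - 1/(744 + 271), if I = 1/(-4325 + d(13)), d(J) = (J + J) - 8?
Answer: -24756637/20690807480 ≈ -0.0011965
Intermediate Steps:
d(J) = -8 + 2*J (d(J) = 2*J - 8 = -8 + 2*J)
I = -1/4307 (I = 1/(-4325 + (-8 + 2*13)) = 1/(-4325 + (-8 + 26)) = 1/(-4325 + 18) = 1/(-4307) = -1/4307 ≈ -0.00023218)
1/(-4733 + I) - 1/(744 + 271) = 1/(-4733 - 1/4307) - 1/(744 + 271) = 1/(-20385032/4307) - 1/1015 = -4307/20385032 - 1*1/1015 = -4307/20385032 - 1/1015 = -24756637/20690807480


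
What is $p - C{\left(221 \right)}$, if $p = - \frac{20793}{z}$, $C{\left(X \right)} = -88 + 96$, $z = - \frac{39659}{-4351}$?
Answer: $- \frac{90787615}{39659} \approx -2289.2$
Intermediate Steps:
$z = \frac{39659}{4351}$ ($z = \left(-39659\right) \left(- \frac{1}{4351}\right) = \frac{39659}{4351} \approx 9.1149$)
$C{\left(X \right)} = 8$
$p = - \frac{90470343}{39659}$ ($p = - \frac{20793}{\frac{39659}{4351}} = \left(-20793\right) \frac{4351}{39659} = - \frac{90470343}{39659} \approx -2281.2$)
$p - C{\left(221 \right)} = - \frac{90470343}{39659} - 8 = - \frac{90787615}{39659}$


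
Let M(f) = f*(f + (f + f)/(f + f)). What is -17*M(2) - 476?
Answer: -578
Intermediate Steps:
M(f) = f*(1 + f) (M(f) = f*(f + (2*f)/((2*f))) = f*(f + (2*f)*(1/(2*f))) = f*(f + 1) = f*(1 + f))
-17*M(2) - 476 = -34*(1 + 2) - 476 = -34*3 - 476 = -17*6 - 476 = -102 - 476 = -578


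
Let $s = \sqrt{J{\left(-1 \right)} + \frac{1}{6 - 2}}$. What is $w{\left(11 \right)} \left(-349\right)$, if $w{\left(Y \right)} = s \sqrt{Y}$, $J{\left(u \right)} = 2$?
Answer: $- \frac{1047 \sqrt{11}}{2} \approx -1736.3$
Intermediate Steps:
$s = \frac{3}{2}$ ($s = \sqrt{2 + \frac{1}{6 - 2}} = \sqrt{2 + \frac{1}{4}} = \sqrt{\frac{9}{4}} = \frac{3}{2} \approx 1.5$)
$w{\left(Y \right)} = \frac{3 \sqrt{Y}}{2}$
$w{\left(11 \right)} \left(-349\right) = \frac{3 \sqrt{11}}{2} \left(-349\right) = - \frac{1047 \sqrt{11}}{2}$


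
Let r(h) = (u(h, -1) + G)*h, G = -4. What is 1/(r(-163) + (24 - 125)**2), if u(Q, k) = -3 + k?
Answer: 1/11505 ≈ 8.6919e-5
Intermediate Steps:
r(h) = -8*h (r(h) = ((-3 - 1) - 4)*h = (-4 - 4)*h = -8*h)
1/(r(-163) + (24 - 125)**2) = 1/(-8*(-163) + (24 - 125)**2) = 1/(1304 + (-101)**2) = 1/(1304 + 10201) = 1/11505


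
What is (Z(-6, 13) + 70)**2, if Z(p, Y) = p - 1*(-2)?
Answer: 4356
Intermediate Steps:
Z(p, Y) = 2 + p (Z(p, Y) = p + 2 = 2 + p)
(Z(-6, 13) + 70)**2 = ((2 - 6) + 70)**2 = (-4 + 70)**2 = 66**2 = 4356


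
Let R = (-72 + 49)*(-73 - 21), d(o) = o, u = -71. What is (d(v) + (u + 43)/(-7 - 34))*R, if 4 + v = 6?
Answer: 237820/41 ≈ 5800.5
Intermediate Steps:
v = 2 (v = -4 + 6 = 2)
R = 2162 (R = -23*(-94) = 2162)
(d(v) + (u + 43)/(-7 - 34))*R = (2 + (-71 + 43)/(-7 - 34))*2162 = (2 - 28/(-41))*2162 = (2 - 28*(-1/41))*2162 = (2 + 28/41)*2162 = (110/41)*2162 = 237820/41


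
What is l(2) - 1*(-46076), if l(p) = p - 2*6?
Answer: 46066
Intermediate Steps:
l(p) = -12 + p (l(p) = p - 12 = -12 + p)
l(2) - 1*(-46076) = (-12 + 2) - 1*(-46076) = -10 + 46076 = 46066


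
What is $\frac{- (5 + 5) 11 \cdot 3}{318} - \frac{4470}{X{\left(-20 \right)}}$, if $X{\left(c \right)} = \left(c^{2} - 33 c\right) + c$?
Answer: $- \frac{29411}{5512} \approx -5.3358$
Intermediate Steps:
$X{\left(c \right)} = c^{2} - 32 c$
$\frac{- (5 + 5) 11 \cdot 3}{318} - \frac{4470}{X{\left(-20 \right)}} = \frac{- (5 + 5) 11 \cdot 3}{318} - \frac{4470}{\left(-20\right) \left(-32 - 20\right)} = \left(-1\right) 10 \cdot 11 \cdot 3 \cdot \frac{1}{318} - \frac{4470}{\left(-20\right) \left(-52\right)} = \left(-10\right) 11 \cdot 3 \cdot \frac{1}{318} - \frac{4470}{1040} = \left(-110\right) 3 \cdot \frac{1}{318} - \frac{447}{104} = \left(-330\right) \frac{1}{318} - \frac{447}{104} = - \frac{55}{53} - \frac{447}{104} = - \frac{29411}{5512}$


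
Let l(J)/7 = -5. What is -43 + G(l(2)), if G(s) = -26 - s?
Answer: -34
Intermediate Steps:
l(J) = -35 (l(J) = 7*(-5) = -35)
-43 + G(l(2)) = -43 + (-26 - 1*(-35)) = -43 + (-26 + 35) = -43 + 9 = -34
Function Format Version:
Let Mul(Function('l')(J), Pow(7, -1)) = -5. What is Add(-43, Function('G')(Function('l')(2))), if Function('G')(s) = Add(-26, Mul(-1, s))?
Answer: -34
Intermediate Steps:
Function('l')(J) = -35 (Function('l')(J) = Mul(7, -5) = -35)
Add(-43, Function('G')(Function('l')(2))) = Add(-43, Add(-26, Mul(-1, -35))) = Add(-43, Add(-26, 35)) = Add(-43, 9) = -34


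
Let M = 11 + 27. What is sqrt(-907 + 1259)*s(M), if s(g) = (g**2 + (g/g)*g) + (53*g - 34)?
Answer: 13848*sqrt(22) ≈ 64953.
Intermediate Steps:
M = 38
s(g) = -34 + g**2 + 54*g (s(g) = (g**2 + 1*g) + (-34 + 53*g) = (g**2 + g) + (-34 + 53*g) = (g + g**2) + (-34 + 53*g) = -34 + g**2 + 54*g)
sqrt(-907 + 1259)*s(M) = sqrt(-907 + 1259)*(-34 + 38**2 + 54*38) = sqrt(352)*(-34 + 1444 + 2052) = (4*sqrt(22))*3462 = 13848*sqrt(22)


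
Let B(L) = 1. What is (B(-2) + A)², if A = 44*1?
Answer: 2025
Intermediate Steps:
A = 44
(B(-2) + A)² = (1 + 44)² = 45² = 2025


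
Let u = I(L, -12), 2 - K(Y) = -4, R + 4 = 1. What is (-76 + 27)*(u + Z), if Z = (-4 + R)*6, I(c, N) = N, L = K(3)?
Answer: 2646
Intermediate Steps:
R = -3 (R = -4 + 1 = -3)
K(Y) = 6 (K(Y) = 2 - 1*(-4) = 2 + 4 = 6)
L = 6
u = -12
Z = -42 (Z = (-4 - 3)*6 = -7*6 = -42)
(-76 + 27)*(u + Z) = (-76 + 27)*(-12 - 42) = -49*(-54) = 2646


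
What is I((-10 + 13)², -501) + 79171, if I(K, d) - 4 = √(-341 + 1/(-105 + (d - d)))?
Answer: 79175 + I*√3759630/105 ≈ 79175.0 + 18.466*I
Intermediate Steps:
I(K, d) = 4 + I*√3759630/105 (I(K, d) = 4 + √(-341 + 1/(-105 + (d - d))) = 4 + √(-341 + 1/(-105 + 0)) = 4 + √(-341 + 1/(-105)) = 4 + √(-341 - 1/105) = 4 + √(-35806/105) = 4 + I*√3759630/105)
I((-10 + 13)², -501) + 79171 = (4 + I*√3759630/105) + 79171 = 79175 + I*√3759630/105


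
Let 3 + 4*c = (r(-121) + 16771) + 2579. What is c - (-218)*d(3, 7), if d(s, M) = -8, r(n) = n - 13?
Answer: 12237/4 ≈ 3059.3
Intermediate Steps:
r(n) = -13 + n
c = 19213/4 (c = -3/4 + (((-13 - 121) + 16771) + 2579)/4 = -3/4 + ((-134 + 16771) + 2579)/4 = -3/4 + (16637 + 2579)/4 = -3/4 + (1/4)*19216 = -3/4 + 4804 = 19213/4 ≈ 4803.3)
c - (-218)*d(3, 7) = 19213/4 - (-218)*(-8) = 19213/4 - 1*1744 = 19213/4 - 1744 = 12237/4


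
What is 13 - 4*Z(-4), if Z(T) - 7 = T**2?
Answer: -79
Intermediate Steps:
Z(T) = 7 + T**2
13 - 4*Z(-4) = 13 - 4*(7 + (-4)**2) = 13 - 4*(7 + 16) = 13 - 4*23 = 13 - 92 = -79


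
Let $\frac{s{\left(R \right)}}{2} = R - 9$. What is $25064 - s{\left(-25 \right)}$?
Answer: $25132$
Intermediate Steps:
$s{\left(R \right)} = -18 + 2 R$ ($s{\left(R \right)} = 2 \left(R - 9\right) = 2 \left(-9 + R\right) = -18 + 2 R$)
$25064 - s{\left(-25 \right)} = 25064 - \left(-18 + 2 \left(-25\right)\right) = 25064 - \left(-18 - 50\right) = 25064 - -68 = 25064 + 68 = 25132$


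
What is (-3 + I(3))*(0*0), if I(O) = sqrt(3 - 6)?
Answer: 0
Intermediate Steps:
I(O) = I*sqrt(3) (I(O) = sqrt(-3) = I*sqrt(3))
(-3 + I(3))*(0*0) = (-3 + I*sqrt(3))*(0*0) = (-3 + I*sqrt(3))*0 = 0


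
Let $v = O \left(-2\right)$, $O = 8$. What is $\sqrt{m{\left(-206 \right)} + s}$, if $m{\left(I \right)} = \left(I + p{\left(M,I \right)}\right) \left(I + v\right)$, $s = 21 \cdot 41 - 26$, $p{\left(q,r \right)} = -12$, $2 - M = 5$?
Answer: $\sqrt{49231} \approx 221.88$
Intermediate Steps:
$M = -3$ ($M = 2 - 5 = -3$)
$s = 835$ ($s = 861 - 26 = 835$)
$v = -16$ ($v = 8 \left(-2\right) = -16$)
$m{\left(I \right)} = \left(-16 + I\right) \left(-12 + I\right)$ ($m{\left(I \right)} = \left(I - 12\right) \left(I - 16\right) = \left(-12 + I\right) \left(-16 + I\right) = \left(-16 + I\right) \left(-12 + I\right)$)
$\sqrt{m{\left(-206 \right)} + s} = \sqrt{\left(192 + \left(-206\right)^{2} - -5768\right) + 835} = \sqrt{\left(192 + 42436 + 5768\right) + 835} = \sqrt{48396 + 835} = \sqrt{49231}$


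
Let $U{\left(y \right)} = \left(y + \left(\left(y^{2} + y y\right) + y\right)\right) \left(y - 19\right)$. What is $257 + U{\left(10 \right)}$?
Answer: $-1723$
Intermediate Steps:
$U{\left(y \right)} = \left(-19 + y\right) \left(2 y + 2 y^{2}\right)$ ($U{\left(y \right)} = \left(y + \left(\left(y^{2} + y^{2}\right) + y\right)\right) \left(-19 + y\right) = \left(y + \left(2 y^{2} + y\right)\right) \left(-19 + y\right) = \left(y + \left(y + 2 y^{2}\right)\right) \left(-19 + y\right) = \left(2 y + 2 y^{2}\right) \left(-19 + y\right) = \left(-19 + y\right) \left(2 y + 2 y^{2}\right)$)
$257 + U{\left(10 \right)} = 257 + 2 \cdot 10 \left(-19 + 10^{2} - 180\right) = 257 + 2 \cdot 10 \left(-19 + 100 - 180\right) = 257 + 2 \cdot 10 \left(-99\right) = 257 - 1980 = -1723$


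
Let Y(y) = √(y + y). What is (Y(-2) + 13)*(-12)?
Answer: -156 - 24*I ≈ -156.0 - 24.0*I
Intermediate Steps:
Y(y) = √2*√y (Y(y) = √(2*y) = √2*√y)
(Y(-2) + 13)*(-12) = (√2*√(-2) + 13)*(-12) = (√2*(I*√2) + 13)*(-12) = (2*I + 13)*(-12) = (13 + 2*I)*(-12) = -156 - 24*I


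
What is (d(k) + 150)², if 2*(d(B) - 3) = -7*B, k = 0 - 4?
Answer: 27889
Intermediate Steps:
k = -4
d(B) = 3 - 7*B/2 (d(B) = 3 + (-7*B)/2 = 3 - 7*B/2)
(d(k) + 150)² = ((3 - 7/2*(-4)) + 150)² = ((3 + 14) + 150)² = (17 + 150)² = 167² = 27889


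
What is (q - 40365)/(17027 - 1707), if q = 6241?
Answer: -8531/3830 ≈ -2.2274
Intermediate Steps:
(q - 40365)/(17027 - 1707) = (6241 - 40365)/(17027 - 1707) = -34124/15320 = -34124*1/15320 = -8531/3830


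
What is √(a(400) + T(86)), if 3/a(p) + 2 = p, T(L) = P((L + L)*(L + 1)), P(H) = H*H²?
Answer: √530773513530784170/398 ≈ 1.8305e+6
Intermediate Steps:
P(H) = H³
T(L) = 8*L³*(1 + L)³ (T(L) = ((L + L)*(L + 1))³ = ((2*L)*(1 + L))³ = (2*L*(1 + L))³ = 8*L³*(1 + L)³)
a(p) = 3/(-2 + p)
√(a(400) + T(86)) = √(3/(-2 + 400) + 8*86³*(1 + 86)³) = √(3/398 + 8*636056*87³) = √(3*(1/398) + 8*636056*658503) = √(3/398 + 3350758273344) = √(1333601792790915/398) = √530773513530784170/398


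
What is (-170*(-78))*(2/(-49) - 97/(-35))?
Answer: 1774188/49 ≈ 36208.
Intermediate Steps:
(-170*(-78))*(2/(-49) - 97/(-35)) = 13260*(2*(-1/49) - 97*(-1/35)) = 13260*(-2/49 + 97/35) = 13260*(669/245) = 1774188/49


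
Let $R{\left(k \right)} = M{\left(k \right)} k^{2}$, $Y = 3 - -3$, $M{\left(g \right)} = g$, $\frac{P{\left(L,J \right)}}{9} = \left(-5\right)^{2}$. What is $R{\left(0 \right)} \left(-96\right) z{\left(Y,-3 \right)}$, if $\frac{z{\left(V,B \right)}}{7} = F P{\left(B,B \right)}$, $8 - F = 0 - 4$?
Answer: $0$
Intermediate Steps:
$P{\left(L,J \right)} = 225$ ($P{\left(L,J \right)} = 9 \left(-5\right)^{2} = 9 \cdot 25 = 225$)
$F = 12$ ($F = 8 - \left(0 - 4\right) = 8 - -4 = 8 + 4 = 12$)
$Y = 6$ ($Y = 3 + 3 = 6$)
$R{\left(k \right)} = k^{3}$ ($R{\left(k \right)} = k k^{2} = k^{3}$)
$z{\left(V,B \right)} = 18900$ ($z{\left(V,B \right)} = 7 \cdot 12 \cdot 225 = 7 \cdot 2700 = 18900$)
$R{\left(0 \right)} \left(-96\right) z{\left(Y,-3 \right)} = 0^{3} \left(-96\right) 18900 = 0 \left(-96\right) 18900 = 0 \cdot 18900 = 0$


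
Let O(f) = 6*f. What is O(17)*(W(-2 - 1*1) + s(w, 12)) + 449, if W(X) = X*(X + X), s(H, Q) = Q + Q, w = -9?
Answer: 4733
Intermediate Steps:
s(H, Q) = 2*Q
W(X) = 2*X² (W(X) = X*(2*X) = 2*X²)
O(17)*(W(-2 - 1*1) + s(w, 12)) + 449 = (6*17)*(2*(-2 - 1*1)² + 2*12) + 449 = 102*(2*(-2 - 1)² + 24) + 449 = 102*(2*(-3)² + 24) + 449 = 102*(2*9 + 24) + 449 = 102*(18 + 24) + 449 = 102*42 + 449 = 4284 + 449 = 4733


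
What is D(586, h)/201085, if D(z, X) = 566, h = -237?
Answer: 566/201085 ≈ 0.0028147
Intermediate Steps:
D(586, h)/201085 = 566/201085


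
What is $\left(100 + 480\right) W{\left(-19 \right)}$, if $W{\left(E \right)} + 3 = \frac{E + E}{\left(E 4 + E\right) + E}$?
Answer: $- \frac{4640}{3} \approx -1546.7$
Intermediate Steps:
$W{\left(E \right)} = - \frac{8}{3}$ ($W{\left(E \right)} = -3 + \frac{E + E}{\left(E 4 + E\right) + E} = -3 + \frac{2 E}{\left(4 E + E\right) + E} = -3 + \frac{2 E}{5 E + E} = -3 + \frac{2 E}{6 E} = -3 + 2 E \frac{1}{6 E} = -3 + \frac{1}{3} = - \frac{8}{3}$)
$\left(100 + 480\right) W{\left(-19 \right)} = \left(100 + 480\right) \left(- \frac{8}{3}\right) = 580 \left(- \frac{8}{3}\right) = - \frac{4640}{3}$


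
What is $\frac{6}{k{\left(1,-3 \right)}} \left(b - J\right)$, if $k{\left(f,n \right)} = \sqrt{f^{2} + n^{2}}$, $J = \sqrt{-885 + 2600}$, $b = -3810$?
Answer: $- 2286 \sqrt{10} - 21 \sqrt{14} \approx -7307.5$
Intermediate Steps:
$J = 7 \sqrt{35}$ ($J = \sqrt{1715} = 7 \sqrt{35} \approx 41.413$)
$\frac{6}{k{\left(1,-3 \right)}} \left(b - J\right) = \frac{6}{\sqrt{1^{2} + \left(-3\right)^{2}}} \left(-3810 - 7 \sqrt{35}\right) = \frac{6}{\sqrt{1 + 9}} \left(-3810 - 7 \sqrt{35}\right) = \frac{6}{\sqrt{10}} \left(-3810 - 7 \sqrt{35}\right) = 6 \frac{\sqrt{10}}{10} \left(-3810 - 7 \sqrt{35}\right) = \frac{3 \sqrt{10}}{5} \left(-3810 - 7 \sqrt{35}\right) = \frac{3 \sqrt{10} \left(-3810 - 7 \sqrt{35}\right)}{5}$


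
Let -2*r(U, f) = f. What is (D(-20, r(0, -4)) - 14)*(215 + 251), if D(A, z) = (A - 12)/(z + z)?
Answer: -10252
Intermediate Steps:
r(U, f) = -f/2
D(A, z) = (-12 + A)/(2*z) (D(A, z) = (-12 + A)/((2*z)) = (-12 + A)*(1/(2*z)) = (-12 + A)/(2*z))
(D(-20, r(0, -4)) - 14)*(215 + 251) = ((-12 - 20)/(2*((-1/2*(-4)))) - 14)*(215 + 251) = ((1/2)*(-32)/2 - 14)*466 = ((1/2)*(1/2)*(-32) - 14)*466 = (-8 - 14)*466 = -22*466 = -10252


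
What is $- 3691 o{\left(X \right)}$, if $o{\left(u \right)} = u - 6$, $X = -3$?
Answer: $33219$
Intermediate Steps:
$o{\left(u \right)} = -6 + u$ ($o{\left(u \right)} = u - 6 = -6 + u$)
$- 3691 o{\left(X \right)} = - 3691 \left(-6 - 3\right) = \left(-3691\right) \left(-9\right) = 33219$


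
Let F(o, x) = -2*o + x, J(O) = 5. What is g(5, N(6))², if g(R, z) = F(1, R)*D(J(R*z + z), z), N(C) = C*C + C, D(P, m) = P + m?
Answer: 19881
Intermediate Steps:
F(o, x) = x - 2*o
N(C) = C + C² (N(C) = C² + C = C + C²)
g(R, z) = (-2 + R)*(5 + z) (g(R, z) = (R - 2*1)*(5 + z) = (R - 2)*(5 + z) = (-2 + R)*(5 + z))
g(5, N(6))² = ((-2 + 5)*(5 + 6*(1 + 6)))² = (3*(5 + 6*7))² = (3*(5 + 42))² = (3*47)² = 141² = 19881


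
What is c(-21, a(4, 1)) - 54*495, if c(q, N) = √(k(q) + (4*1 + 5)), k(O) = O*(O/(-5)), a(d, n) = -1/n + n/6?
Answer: -26730 + 6*I*√55/5 ≈ -26730.0 + 8.8994*I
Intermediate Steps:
a(d, n) = -1/n + n/6 (a(d, n) = -1/n + n*(⅙) = -1/n + n/6)
k(O) = -O²/5 (k(O) = O*(O*(-⅕)) = O*(-O/5) = -O²/5)
c(q, N) = √(9 - q²/5) (c(q, N) = √(-q²/5 + (4*1 + 5)) = √(-q²/5 + (4 + 5)) = √(-q²/5 + 9) = √(9 - q²/5))
c(-21, a(4, 1)) - 54*495 = √(225 - 5*(-21)²)/5 - 54*495 = √(225 - 5*441)/5 - 26730 = √(225 - 2205)/5 - 26730 = √(-1980)/5 - 26730 = (6*I*√55)/5 - 26730 = 6*I*√55/5 - 26730 = -26730 + 6*I*√55/5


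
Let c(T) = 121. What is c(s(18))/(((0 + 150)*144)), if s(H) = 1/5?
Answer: 121/21600 ≈ 0.0056019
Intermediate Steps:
s(H) = 1/5
c(s(18))/(((0 + 150)*144)) = 121/(((0 + 150)*144)) = 121/((150*144)) = 121/21600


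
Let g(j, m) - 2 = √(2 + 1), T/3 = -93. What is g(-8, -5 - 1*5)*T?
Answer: -558 - 279*√3 ≈ -1041.2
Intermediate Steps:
T = -279 (T = 3*(-93) = -279)
g(j, m) = 2 + √3 (g(j, m) = 2 + √(2 + 1) = 2 + √3)
g(-8, -5 - 1*5)*T = (2 + √3)*(-279) = -558 - 279*√3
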